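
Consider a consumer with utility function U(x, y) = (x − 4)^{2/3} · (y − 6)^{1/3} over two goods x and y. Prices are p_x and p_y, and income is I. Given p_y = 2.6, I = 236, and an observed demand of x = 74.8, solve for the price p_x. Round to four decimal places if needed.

p_x = 2

MRS = 2·(y−6)/(x−4). Tangency with p_x/p_y gives y−6 = (1/2)·(p_x/p_y)·(x−4).
Substituting into the budget: x* = 4 + 2/3·(I − 4·p_x − 6·p_y)/p_x, and y* = 6 + 1/3·(…)/p_y.
Set x* = 74.8 in the demand function and solve for p_x: p_x = 2.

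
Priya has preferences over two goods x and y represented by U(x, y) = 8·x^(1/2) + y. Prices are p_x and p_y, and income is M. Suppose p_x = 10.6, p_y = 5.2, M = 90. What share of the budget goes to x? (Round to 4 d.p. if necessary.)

share on x = 0.4535

Set MRS = p_x/p_y: 4·x^(−1/2) = p_x/p_y.
Solve: √x = 4·p_y/p_x, so x*(p_x,p_y) = (4·p_y/p_x)², and y* = (M − p_x·x*)/p_y.
Plugging in: x* = (4·5.2/10.6)² = 3.8505, y* = 9.4586.
Expenditure on x: 10.6·3.8505 = 40.8151; share = 0.4535.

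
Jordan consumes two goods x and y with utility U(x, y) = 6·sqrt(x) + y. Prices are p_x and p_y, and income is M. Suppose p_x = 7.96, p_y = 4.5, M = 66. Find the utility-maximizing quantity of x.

x* = 2.8763

MU_x = 3/√x, MU_y = 1. Tangency: 3/√x = p_x/p_y.
Solve: √x = 3·p_y/p_x, so x*(p_x,p_y) = (3·p_y/p_x)², and y* = (M − p_x·x*)/p_y.
Plugging in: x* = (3·4.5/7.96)² = 2.8763.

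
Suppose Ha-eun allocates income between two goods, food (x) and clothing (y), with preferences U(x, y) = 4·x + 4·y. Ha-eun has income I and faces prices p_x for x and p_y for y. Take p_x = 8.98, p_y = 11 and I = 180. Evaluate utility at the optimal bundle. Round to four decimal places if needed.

x gives more utility per dollar, so spend all income on x: x* = I/p_x, y* = 0.
Numerically: x* = 20.0445, y* = 0.
Utility at the optimum: U(20.0445, 0) = 80.1782.

V = 80.1782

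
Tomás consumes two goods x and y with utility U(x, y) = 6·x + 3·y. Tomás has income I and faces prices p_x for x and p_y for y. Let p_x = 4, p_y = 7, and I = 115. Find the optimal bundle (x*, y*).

x* = 28.75, y* = 0

Perfect substitutes: compare marginal utility per dollar. 6/p_x vs 3/p_y → 1.5 vs 0.4286.
x gives more utility per dollar, so spend all income on x: x* = I/p_x, y* = 0.
Numerically: x* = 28.75, y* = 0.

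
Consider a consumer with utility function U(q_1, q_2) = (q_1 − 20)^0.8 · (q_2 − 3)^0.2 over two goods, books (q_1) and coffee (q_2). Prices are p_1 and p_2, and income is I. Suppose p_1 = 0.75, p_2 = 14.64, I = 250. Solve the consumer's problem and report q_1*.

q_1* = 223.8187

After buying the subsistence bundle (20, 3), a share 0.8 of the remaining income goes to q_1: q_1* = 20 + 0.8·(I − 20p_1 − 3p_2)/p_1.
Discretionary income = 250 − 20·0.75 − 3·14.64 = 191.08; q_1* = 20 + 0.8·191.08/0.75 = 223.8187.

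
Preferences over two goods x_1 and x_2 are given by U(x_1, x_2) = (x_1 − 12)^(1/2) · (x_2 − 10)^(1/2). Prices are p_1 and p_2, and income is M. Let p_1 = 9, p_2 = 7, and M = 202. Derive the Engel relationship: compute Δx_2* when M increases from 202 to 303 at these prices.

This is Cobb-Douglas in (x_1−12, x_2−10): tangency gives 0.5·p_2·(x_2−10) = 0.5·p_1·(x_1−12).
Substituting into the budget: x_1* = 12 + 0.5·(M − 12·p_1 − 10·p_2)/p_1, and x_2* = 10 + 0.5·(…)/p_2.
Discretionary income = 202 − 12·9 − 10·7 = 24; x_2* = 10 + 0.5·24/7 = 11.7143.
At M' = 303: x_2* = 18.9286. Change: 18.9286 − 11.7143 = 7.2143.

Δx_2* = 7.2143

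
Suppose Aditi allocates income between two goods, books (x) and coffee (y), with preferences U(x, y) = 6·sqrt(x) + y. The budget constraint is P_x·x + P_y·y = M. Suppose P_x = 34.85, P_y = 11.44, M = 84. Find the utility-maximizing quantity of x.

x* = 0.9698

MU_x = 3/√x, MU_y = 1. Tangency: 3/√x = P_x/P_y.
Thus x* = (3·P_y/P_x)² — independent of M — with the rest of income spent on y.
Plugging in: x* = (3·11.44/34.85)² = 0.9698.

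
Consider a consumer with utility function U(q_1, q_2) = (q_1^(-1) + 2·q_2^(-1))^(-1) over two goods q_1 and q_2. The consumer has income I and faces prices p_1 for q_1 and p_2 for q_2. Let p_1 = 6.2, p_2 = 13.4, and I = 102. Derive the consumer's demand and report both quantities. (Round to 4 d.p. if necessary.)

q_1* = 5.343, q_2* = 5.1398

MRS = MU_q_1/MU_q_2 = (1/2)·(q_2/q_1)^(2). Set equal to p_1/p_2.
Solve for the ratio: q_2/q_1 = [2·p_1/p_2]^(0.5).
Substitute q_2 = (q_2/q_1)·q_1 into the budget: q_1* = I/(p_1 + p_2·(q_2/q_1)).
Numerically q_2/q_1 = 0.961963, so q_1* = 102/(6.2 + 13.4·0.961963) = 5.343 and q_2* = 0.961963·5.343 = 5.1398.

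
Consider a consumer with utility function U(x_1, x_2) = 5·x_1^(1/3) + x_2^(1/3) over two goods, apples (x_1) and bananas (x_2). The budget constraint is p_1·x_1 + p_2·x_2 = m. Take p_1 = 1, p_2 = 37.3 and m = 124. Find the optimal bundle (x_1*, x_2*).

x_1* = 122.2102, x_2* = 0.048

MRS = MU_x_1/MU_x_2 = 5·(x_2/x_1)^(2/3). Set equal to p_1/p_2.
Solve for the ratio: x_2/x_1 = [(1/5)·p_1/p_2]^(1.5).
Substitute x_2 = (x_2/x_1)·x_1 into the budget: x_1* = m/(p_1 + p_2·(x_2/x_1)).
Numerically x_2/x_1 = 0.000393, so x_1* = 124/(1 + 37.3·0.000393) = 122.2102 and x_2* = 0.000393·122.2102 = 0.048.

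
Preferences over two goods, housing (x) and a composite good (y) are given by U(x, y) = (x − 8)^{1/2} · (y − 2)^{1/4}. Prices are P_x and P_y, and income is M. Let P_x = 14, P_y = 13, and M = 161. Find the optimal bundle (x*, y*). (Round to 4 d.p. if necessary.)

x* = 9.0952, y* = 2.5897

Discretionary income = 161 − 8·14 − 2·13 = 23; x* = 8 + 2/3·23/14 = 9.0952; y* = 2 + 1/3·23/13 = 2.5897.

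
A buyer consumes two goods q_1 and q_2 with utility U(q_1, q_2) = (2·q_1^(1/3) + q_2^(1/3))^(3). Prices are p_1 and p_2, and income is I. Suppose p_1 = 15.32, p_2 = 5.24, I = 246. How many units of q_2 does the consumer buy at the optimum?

q_2* = 17.6878

Substitute q_2 = (q_2/q_1)·q_1 into the budget: q_1* = I/(p_1 + p_2·(q_2/q_1)).
Numerically q_2/q_1 = 1.767446, so q_1* = 246/(15.32 + 5.24·1.767446) = 10.0076 and q_2* = 1.767446·10.0076 = 17.6878.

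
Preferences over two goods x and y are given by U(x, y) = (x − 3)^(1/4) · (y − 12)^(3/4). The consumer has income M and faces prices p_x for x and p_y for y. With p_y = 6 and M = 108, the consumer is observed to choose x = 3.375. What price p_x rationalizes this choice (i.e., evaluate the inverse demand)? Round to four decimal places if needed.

p_x = 8

This is Cobb-Douglas in (x−3, y−12): tangency gives 0.25·p_y·(y−12) = 0.75·p_x·(x−3).
After buying the subsistence bundle (3, 12), a share 0.25 of the remaining income goes to x: x* = 3 + 0.25·(M − 3p_x − 12p_y)/p_x.
Set x* = 3.375 in the demand function and solve for p_x: p_x = 8.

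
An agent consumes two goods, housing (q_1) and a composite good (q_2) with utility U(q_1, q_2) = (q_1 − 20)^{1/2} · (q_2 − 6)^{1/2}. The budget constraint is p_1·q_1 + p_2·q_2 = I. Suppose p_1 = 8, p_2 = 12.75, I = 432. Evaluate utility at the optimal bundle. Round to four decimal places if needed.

After buying the subsistence bundle (20, 6), a share 0.5 of the remaining income goes to q_1: q_1* = 20 + 0.5·(I − 20p_1 − 6p_2)/p_1.
Discretionary income = 432 − 20·8 − 6·12.75 = 195.5; q_1* = 20 + 0.5·195.5/8 = 32.2188; q_2* = 6 + 0.5·195.5/12.75 = 13.6667.
Utility at the optimum: U(32.2188, 13.6667) = 9.6787.

V = 9.6787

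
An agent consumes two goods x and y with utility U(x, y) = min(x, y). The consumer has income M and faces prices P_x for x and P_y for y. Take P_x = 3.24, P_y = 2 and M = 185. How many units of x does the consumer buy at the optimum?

Leontief preferences: the optimum is at the kink where x/1 = y/1, i.e. y = x.
Budget: P_x·x + P_y·x = M, so (P_x + P_y)·x = M.
Demand: x*(P_x,P_y,M) = M/(P_x + P_y), y* = M/(P_x + P_y).
Here 3.24 + 2 = 5.24, giving x* = 35.3053.

x* = 35.3053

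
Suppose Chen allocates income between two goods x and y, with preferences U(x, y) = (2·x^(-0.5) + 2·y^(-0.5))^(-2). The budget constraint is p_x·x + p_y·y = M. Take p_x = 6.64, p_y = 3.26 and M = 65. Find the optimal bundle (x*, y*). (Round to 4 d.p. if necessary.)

x* = 5.4722, y* = 8.7928

MRS = MU_x/MU_y = (y/x)^(1.5). Set equal to p_x/p_y.
Solve for the ratio: y/x = [p_x/p_y]^(2/3).
With the ratio pinned down, the budget gives x* = M/(p_x + p_y·(y/x)) and y* = (y/x)·x*.
Numerically y/x = 1.606819, so x* = 65/(6.64 + 3.26·1.606819) = 5.4722 and y* = 1.606819·5.4722 = 8.7928.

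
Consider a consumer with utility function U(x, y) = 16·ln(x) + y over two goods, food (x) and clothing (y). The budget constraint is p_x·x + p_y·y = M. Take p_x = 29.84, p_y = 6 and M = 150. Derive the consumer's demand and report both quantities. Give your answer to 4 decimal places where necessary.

Set MRS = p_x/p_y: (16/x)/1 = p_x/p_y.
So x*(p_x,p_y) = 16·p_y/p_x, independent of income; and y* = (M − 16·p_y)/p_y.
At the given prices: x* = 16·6/29.84 = 3.2172, and y* = 9.

x* = 3.2172, y* = 9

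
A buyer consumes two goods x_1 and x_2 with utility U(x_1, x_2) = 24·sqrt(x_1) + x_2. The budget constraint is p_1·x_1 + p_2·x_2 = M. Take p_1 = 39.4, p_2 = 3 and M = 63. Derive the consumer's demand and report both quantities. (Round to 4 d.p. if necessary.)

Solve: √x_1 = 12·p_2/p_1, so x_1*(p_1,p_2) = (12·p_2/p_1)², and x_2* = (M − p_1·x_1*)/p_2.
Plugging in: x_1* = (12·3/39.4)² = 0.8349, x_2* = 10.0355.

x_1* = 0.8349, x_2* = 10.0355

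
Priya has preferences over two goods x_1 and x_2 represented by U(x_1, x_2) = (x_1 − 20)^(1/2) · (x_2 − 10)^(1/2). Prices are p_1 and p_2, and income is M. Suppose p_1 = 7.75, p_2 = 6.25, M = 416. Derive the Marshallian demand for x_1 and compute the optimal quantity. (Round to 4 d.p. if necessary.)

This is Cobb-Douglas in (x_1−20, x_2−10): tangency gives 0.5·p_2·(x_2−10) = 0.5·p_1·(x_1−20).
Substituting into the budget: x_1* = 20 + 0.5·(M − 20·p_1 − 10·p_2)/p_1, and x_2* = 10 + 0.5·(…)/p_2.
Discretionary income = 416 − 20·7.75 − 10·6.25 = 198.5; x_1* = 20 + 0.5·198.5/7.75 = 32.8065.

x_1* = 32.8065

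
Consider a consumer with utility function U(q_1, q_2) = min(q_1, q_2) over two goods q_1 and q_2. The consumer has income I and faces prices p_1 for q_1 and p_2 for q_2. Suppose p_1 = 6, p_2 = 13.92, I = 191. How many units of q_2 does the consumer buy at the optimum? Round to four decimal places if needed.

Demand: q_1*(p_1,p_2,I) = I/(p_1 + p_2), q_2* = I/(p_1 + p_2).
Here 6 + 13.92 = 19.92, giving q_2* = 9.5884.

q_2* = 9.5884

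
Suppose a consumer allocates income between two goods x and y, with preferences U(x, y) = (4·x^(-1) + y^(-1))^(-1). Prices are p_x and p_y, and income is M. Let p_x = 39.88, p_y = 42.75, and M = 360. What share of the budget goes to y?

Numerically y/x = 0.482925, so x* = 360/(39.88 + 42.75·0.482925) = 5.948 and y* = 0.482925·5.948 = 2.8724.
Expenditure on y: 42.75·2.8724 = 122.7957; share = 0.3411.

share on y = 0.3411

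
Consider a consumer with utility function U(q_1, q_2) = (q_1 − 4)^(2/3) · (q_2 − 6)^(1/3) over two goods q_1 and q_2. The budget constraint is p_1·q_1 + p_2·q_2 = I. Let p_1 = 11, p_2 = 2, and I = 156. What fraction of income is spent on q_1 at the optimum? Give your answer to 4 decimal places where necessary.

share on q_1 = 0.7094

MRS = 2·(q_2−6)/(q_1−4). Tangency with p_1/p_2 gives q_2−6 = (1/2)·(p_1/p_2)·(q_1−4).
After buying the subsistence bundle (4, 6), a share 2/3 of the remaining income goes to q_1: q_1* = 4 + 2/3·(I − 4p_1 − 6p_2)/p_1.
Discretionary income = 156 − 4·11 − 6·2 = 100; q_1* = 4 + 2/3·100/11 = 10.0606; q_2* = 6 + 1/3·100/2 = 22.6667.
Expenditure on q_1: 11·10.0606 = 110.6667; share = 0.7094.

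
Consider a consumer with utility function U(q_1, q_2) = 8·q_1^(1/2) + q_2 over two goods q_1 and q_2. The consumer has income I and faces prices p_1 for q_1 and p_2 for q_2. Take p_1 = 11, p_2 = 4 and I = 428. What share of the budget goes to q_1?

Utility is quasi-linear in q_2; the FOC for q_1 is 4/√q_1 = p_1/p_2.
Solve: √q_1 = 4·p_2/p_1, so q_1*(p_1,p_2) = (4·p_2/p_1)², and q_2* = (I − p_1·q_1*)/p_2.
Plugging in: q_1* = (4·4/11)² = 2.1157, q_2* = 101.1818.
Expenditure on q_1: 11·2.1157 = 23.2727; share = 0.0544.

share on q_1 = 0.0544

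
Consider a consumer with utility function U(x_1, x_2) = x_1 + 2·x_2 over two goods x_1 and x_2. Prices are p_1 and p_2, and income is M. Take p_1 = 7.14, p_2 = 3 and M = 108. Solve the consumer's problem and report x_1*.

Perfect substitutes: compare marginal utility per dollar. 1/p_1 vs 2/p_2 → 0.1401 vs 0.6667.
x_2 gives more utility per dollar, so spend all income on x_2: x_2* = M/p_2, x_1* = 0.
Numerically: x_1* = 0, x_2* = 36.

x_1* = 0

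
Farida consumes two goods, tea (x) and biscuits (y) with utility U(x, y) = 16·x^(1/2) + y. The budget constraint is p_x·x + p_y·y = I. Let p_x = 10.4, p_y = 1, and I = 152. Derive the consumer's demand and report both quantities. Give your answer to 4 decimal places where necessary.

Utility is quasi-linear in y; the FOC for x is 8/√x = p_x/p_y.
Thus x* = (8·p_y/p_x)² — independent of I — with the rest of income spent on y.
Plugging in: x* = (8·1/10.4)² = 0.5917, y* = 145.8462.

x* = 0.5917, y* = 145.8462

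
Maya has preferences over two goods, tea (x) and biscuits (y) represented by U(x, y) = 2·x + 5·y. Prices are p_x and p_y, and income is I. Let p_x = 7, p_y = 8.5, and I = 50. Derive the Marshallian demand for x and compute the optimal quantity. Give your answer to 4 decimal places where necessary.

x* = 0

Perfect substitutes: compare marginal utility per dollar. 2/p_x vs 5/p_y → 0.2857 vs 0.5882.
y gives more utility per dollar, so spend all income on y: y* = I/p_y, x* = 0.
Numerically: x* = 0, y* = 5.8824.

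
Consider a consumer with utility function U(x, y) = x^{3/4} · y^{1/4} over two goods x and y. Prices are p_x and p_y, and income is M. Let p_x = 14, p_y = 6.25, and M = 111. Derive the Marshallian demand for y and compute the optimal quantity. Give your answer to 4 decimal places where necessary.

y* = 4.44

Tangency: MRS = 3·y/x = p_x/p_y.
Rearranging, p_y·y = (1/3)·p_x·x. Substituting into the budget gives p_x·x·(1 + (1/3)) = M.
Demand: x*(p_x,p_y,M) = 0.75·M/p_x and y* = 0.25·M/p_y.
At p_x=14, p_y=6.25, M=111: y* = 0.25·111/6.25 = 4.44.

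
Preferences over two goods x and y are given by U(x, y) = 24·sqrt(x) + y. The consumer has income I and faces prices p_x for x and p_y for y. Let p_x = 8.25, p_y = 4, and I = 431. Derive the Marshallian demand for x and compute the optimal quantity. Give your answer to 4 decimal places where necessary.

Thus x* = (12·p_y/p_x)² — independent of I — with the rest of income spent on y.
Plugging in: x* = (12·4/8.25)² = 33.8512.

x* = 33.8512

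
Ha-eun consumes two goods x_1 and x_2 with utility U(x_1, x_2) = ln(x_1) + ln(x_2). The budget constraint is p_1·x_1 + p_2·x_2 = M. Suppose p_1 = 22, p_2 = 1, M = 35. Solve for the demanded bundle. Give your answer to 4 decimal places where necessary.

Tangency: MRS = x_2/x_1 = p_1/p_2.
Rearranging, p_2·x_2 = p_1·x_1. Substituting into the budget gives p_1·x_1·(1 + 1) = M.
Demand: x_1*(p_1,p_2,M) = 0.5·M/p_1 and x_2* = 0.5·M/p_2.
At p_1=22, p_2=1, M=35: x_1* = 0.5·35/22 = 0.7955, x_2* = 17.5.

x_1* = 0.7955, x_2* = 17.5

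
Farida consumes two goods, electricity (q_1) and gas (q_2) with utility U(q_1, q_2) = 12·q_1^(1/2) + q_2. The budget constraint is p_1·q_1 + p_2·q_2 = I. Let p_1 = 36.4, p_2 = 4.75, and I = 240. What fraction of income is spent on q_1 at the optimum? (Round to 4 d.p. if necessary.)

Set MRS = p_1/p_2: 6·q_1^(−1/2) = p_1/p_2.
Thus q_1* = (6·p_2/p_1)² — independent of I — with the rest of income spent on q_2.
Plugging in: q_1* = (6·4.75/36.4)² = 0.613, q_2* = 45.8285.
Expenditure on q_1: 36.4·0.613 = 22.3146; share = 0.093.

share on q_1 = 0.093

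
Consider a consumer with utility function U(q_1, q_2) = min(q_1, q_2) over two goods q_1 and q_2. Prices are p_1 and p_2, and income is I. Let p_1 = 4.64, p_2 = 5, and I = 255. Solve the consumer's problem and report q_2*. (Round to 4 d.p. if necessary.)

Demand: q_1*(p_1,p_2,I) = I/(p_1 + p_2), q_2* = I/(p_1 + p_2).
Here 4.64 + 5 = 9.64, giving q_2* = 26.4523.

q_2* = 26.4523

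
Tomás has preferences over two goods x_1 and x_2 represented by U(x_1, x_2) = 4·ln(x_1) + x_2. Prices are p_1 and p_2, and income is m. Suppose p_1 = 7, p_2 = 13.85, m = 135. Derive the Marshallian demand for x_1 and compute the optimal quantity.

MU_x_1 = 4/x_1, MU_x_2 = 1. Tangency: 4/x_1 = p_1/p_2.
So x_1*(p_1,p_2) = 4·p_2/p_1, independent of income; and x_2* = (m − 4·p_2)/p_2.
At the given prices: x_1* = 4·13.85/7 = 7.9143.

x_1* = 7.9143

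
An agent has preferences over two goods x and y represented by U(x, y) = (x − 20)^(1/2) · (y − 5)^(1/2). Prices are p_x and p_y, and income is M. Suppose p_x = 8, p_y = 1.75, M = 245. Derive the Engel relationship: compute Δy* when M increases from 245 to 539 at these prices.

Discretionary income = 245 − 20·8 − 5·1.75 = 76.25; y* = 5 + 0.5·76.25/1.75 = 26.7857.
At M' = 539: y* = 110.7857. Change: 110.7857 − 26.7857 = 84.

Δy* = 84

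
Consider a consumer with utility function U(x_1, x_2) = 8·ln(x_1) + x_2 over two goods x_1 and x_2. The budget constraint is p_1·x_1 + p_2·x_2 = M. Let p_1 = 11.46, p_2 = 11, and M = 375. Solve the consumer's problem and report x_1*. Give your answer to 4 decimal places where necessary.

So x_1*(p_1,p_2) = 8·p_2/p_1, independent of income; and x_2* = (M − 8·p_2)/p_2.
At the given prices: x_1* = 8·11/11.46 = 7.6789.

x_1* = 7.6789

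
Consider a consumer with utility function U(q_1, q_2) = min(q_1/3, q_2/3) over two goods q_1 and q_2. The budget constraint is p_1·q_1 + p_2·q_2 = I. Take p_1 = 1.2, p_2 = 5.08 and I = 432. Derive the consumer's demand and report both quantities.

Leontief preferences: the optimum is at the kink where q_1/3 = q_2/3, i.e. q_2 = q_1.
Budget: p_1·q_1 + p_2·q_1 = I, so (3·p_1 + 3·p_2)·q_1 = 3·I.
Demand: q_1*(p_1,p_2,I) = 3·I/(3·p_1 + 3·p_2), q_2* = 3·I/(3·p_1 + 3·p_2).
Here 3·1.2 + 3·5.08 = 18.84, giving q_1* = 68.7898 and q_2* = 68.7898.

q_1* = 68.7898, q_2* = 68.7898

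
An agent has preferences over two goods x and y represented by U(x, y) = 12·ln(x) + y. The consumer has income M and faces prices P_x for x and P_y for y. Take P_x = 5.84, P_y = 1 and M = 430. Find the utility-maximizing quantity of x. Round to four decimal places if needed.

Set MRS = P_x/P_y: (12/x)/1 = P_x/P_y.
So x*(P_x,P_y) = 12·P_y/P_x, independent of income; and y* = (M − 12·P_y)/P_y.
At the given prices: x* = 12·1/5.84 = 2.0548.

x* = 2.0548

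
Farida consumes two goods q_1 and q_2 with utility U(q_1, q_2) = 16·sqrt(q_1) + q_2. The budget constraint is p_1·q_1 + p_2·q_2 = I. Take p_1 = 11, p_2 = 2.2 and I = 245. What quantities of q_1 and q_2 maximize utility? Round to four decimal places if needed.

Plugging in: q_1* = (8·2.2/11)² = 2.56, q_2* = 98.5636.

q_1* = 2.56, q_2* = 98.5636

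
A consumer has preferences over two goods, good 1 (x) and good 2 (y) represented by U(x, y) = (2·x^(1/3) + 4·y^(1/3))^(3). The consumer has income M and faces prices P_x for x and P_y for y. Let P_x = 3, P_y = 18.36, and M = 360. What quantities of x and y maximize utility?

MU_x ∝ 2·x^(-2/3), MU_y ∝ 4·y^(-2/3), so MRS = (1/2)·(y/x)^(2/3) = P_x/P_y.
Solve for the ratio: y/x = [2·P_x/P_y]^(1.5).
With the ratio pinned down, the budget gives x* = M/(P_x + P_y·(y/x)) and y* = (y/x)·x*.
Numerically y/x = 0.186818, so x* = 360/(3 + 18.36·0.186818) = 55.9878 and y* = 0.186818·55.9878 = 10.4595.

x* = 55.9878, y* = 10.4595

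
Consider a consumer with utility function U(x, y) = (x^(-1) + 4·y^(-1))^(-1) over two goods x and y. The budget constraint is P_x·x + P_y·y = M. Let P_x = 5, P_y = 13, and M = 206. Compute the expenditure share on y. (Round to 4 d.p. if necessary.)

From the CES first-order condition, (1/4)·(y/x)^(2) = P_x/P_y.
Solve for the ratio: y/x = [4·P_x/P_y]^(0.5).
Substitute y = (y/x)·x into the budget: x* = M/(P_x + P_y·(y/x)).
Numerically y/x = 1.240347, so x* = 206/(5 + 13·1.240347) = 9.7517 and y* = 1.240347·9.7517 = 12.0955.
Expenditure on y: 13·12.0955 = 157.2415; share = 0.7633.

share on y = 0.7633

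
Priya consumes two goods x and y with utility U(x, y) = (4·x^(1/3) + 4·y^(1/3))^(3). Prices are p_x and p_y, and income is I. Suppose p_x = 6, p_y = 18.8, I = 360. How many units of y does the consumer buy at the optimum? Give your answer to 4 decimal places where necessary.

MU_x ∝ 4·x^(-2/3), MU_y ∝ 4·y^(-2/3), so MRS = (y/x)^(2/3) = p_x/p_y.
Solve for the ratio: y/x = [p_x/p_y]^(1.5).
With the ratio pinned down, the budget gives x* = I/(p_x + p_y·(y/x)) and y* = (y/x)·x*.
Numerically y/x = 0.180298, so x* = 360/(6 + 18.8·0.180298) = 38.3403 and y* = 0.180298·38.3403 = 6.9127.

y* = 6.9127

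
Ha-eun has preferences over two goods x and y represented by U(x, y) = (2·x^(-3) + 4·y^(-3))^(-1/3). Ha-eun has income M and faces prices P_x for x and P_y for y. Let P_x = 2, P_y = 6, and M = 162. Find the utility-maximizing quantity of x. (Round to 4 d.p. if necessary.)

x* = 21.8281

From the CES first-order condition, (1/2)·(y/x)^(4) = P_x/P_y.
Hence y/x = (2·P_x/P_y)^(1/(4)), i.e. raised to the 0.25 power.
With the ratio pinned down, the budget gives x* = M/(P_x + P_y·(y/x)) and y* = (y/x)·x*.
Numerically y/x = 0.903602, so x* = 162/(2 + 6·0.903602) = 21.8281.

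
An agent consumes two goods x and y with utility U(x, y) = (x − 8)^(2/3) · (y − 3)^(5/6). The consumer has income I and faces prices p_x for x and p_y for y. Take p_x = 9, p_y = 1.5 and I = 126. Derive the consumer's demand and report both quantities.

x* = 10.4444, y* = 21.3333

MRS = (4/5)·(y−3)/(x−8). Tangency with p_x/p_y gives y−3 = (5/4)·(p_x/p_y)·(x−8).
After buying the subsistence bundle (8, 3), a share 4/9 of the remaining income goes to x: x* = 8 + 4/9·(I − 8p_x − 3p_y)/p_x.
Discretionary income = 126 − 8·9 − 3·1.5 = 49.5; x* = 8 + 4/9·49.5/9 = 10.4444; y* = 3 + 5/9·49.5/1.5 = 21.3333.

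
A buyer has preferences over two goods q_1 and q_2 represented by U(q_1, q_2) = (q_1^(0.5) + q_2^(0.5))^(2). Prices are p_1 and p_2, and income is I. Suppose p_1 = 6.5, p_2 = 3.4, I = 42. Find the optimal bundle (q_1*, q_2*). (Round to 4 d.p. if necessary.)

From the CES first-order condition, (q_2/q_1)^(0.5) = p_1/p_2.
Hence q_2/q_1 = (p_1/p_2)^(1/(0.5)), i.e. raised to the 2 power.
Substitute q_2 = (q_2/q_1)·q_1 into the budget: q_1* = I/(p_1 + p_2·(q_2/q_1)).
Numerically q_2/q_1 = 3.654844, so q_1* = 42/(6.5 + 3.4·3.654844) = 2.2191 and q_2* = 3.654844·2.2191 = 8.1105.

q_1* = 2.2191, q_2* = 8.1105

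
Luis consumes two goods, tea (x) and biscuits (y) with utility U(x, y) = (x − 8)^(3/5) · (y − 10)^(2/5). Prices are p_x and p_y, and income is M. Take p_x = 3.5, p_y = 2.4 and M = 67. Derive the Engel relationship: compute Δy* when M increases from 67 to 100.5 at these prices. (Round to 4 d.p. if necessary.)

Δy* = 5.5833

This is Cobb-Douglas in (x−8, y−10): tangency gives 0.6·p_y·(y−10) = 0.4·p_x·(x−8).
After buying the subsistence bundle (8, 10), a share 0.6 of the remaining income goes to x: x* = 8 + 0.6·(M − 8p_x − 10p_y)/p_x.
Discretionary income = 67 − 8·3.5 − 10·2.4 = 15; y* = 10 + 0.4·15/2.4 = 12.5.
At M' = 100.5: y* = 18.0833. Change: 18.0833 − 12.5 = 5.5833.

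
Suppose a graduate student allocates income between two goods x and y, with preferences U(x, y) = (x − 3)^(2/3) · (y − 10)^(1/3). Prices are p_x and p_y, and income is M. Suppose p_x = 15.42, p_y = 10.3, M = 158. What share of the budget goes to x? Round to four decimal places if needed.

share on x = 0.3297

This is Cobb-Douglas in (x−3, y−10): tangency gives 2/3·p_y·(y−10) = 1/3·p_x·(x−3).
Substituting into the budget: x* = 3 + 2/3·(M − 3·p_x − 10·p_y)/p_x, and y* = 10 + 1/3·(…)/p_y.
Discretionary income = 158 − 3·15.42 − 10·10.3 = 8.74; x* = 3 + 2/3·8.74/15.42 = 3.3779; y* = 10 + 1/3·8.74/10.3 = 10.2828.
Expenditure on x: 15.42·3.3779 = 52.0867; share = 0.3297.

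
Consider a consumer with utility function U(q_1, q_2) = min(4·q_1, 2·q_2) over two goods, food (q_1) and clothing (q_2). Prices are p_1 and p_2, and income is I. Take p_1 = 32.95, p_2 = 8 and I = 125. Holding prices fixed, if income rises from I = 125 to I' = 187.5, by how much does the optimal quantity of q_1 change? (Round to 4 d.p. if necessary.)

With perfect complements, no substitution: consume in ratio q_1:q_2 = 2:4.
Budget: p_1·q_1 + p_2·2·q_1 = I, so (2·p_1 + 4·p_2)·q_1 = 2·I.
Demand: q_1*(p_1,p_2,I) = 2·I/(2·p_1 + 4·p_2), q_2* = 4·I/(2·p_1 + 4·p_2).
Here 2·32.95 + 4·8 = 97.9, giving q_1* = 2.5536.
At I' = 187.5: q_1* = 3.8304. Change: 3.8304 − 2.5536 = 1.2768.

Δq_1* = 1.2768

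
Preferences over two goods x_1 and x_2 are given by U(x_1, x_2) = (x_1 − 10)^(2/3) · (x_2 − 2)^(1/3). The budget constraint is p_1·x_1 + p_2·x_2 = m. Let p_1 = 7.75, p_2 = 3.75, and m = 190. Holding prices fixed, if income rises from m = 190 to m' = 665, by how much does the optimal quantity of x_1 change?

Let x_1' = x_1−10, x_2' = x_2−2. MRS = 2·x_2'/x_1' = p_1/p_2.
Substituting into the budget: x_1* = 10 + 2/3·(m − 10·p_1 − 2·p_2)/p_1, and x_2* = 2 + 1/3·(…)/p_2.
Discretionary income = 190 − 10·7.75 − 2·3.75 = 105; x_1* = 10 + 2/3·105/7.75 = 19.0323.
At m' = 665: x_1* = 59.8925. Change: 59.8925 − 19.0323 = 40.8602.

Δx_1* = 40.8602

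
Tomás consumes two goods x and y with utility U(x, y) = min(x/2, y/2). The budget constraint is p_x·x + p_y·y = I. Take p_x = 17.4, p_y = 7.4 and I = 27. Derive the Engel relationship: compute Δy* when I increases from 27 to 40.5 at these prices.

With perfect complements, no substitution: consume in ratio x:y = 2:2.
Budget: p_x·x + p_y·x = I, so (2·p_x + 2·p_y)·x = 2·I.
Demand: x*(p_x,p_y,I) = 2·I/(2·p_x + 2·p_y), y* = 2·I/(2·p_x + 2·p_y).
Here 2·17.4 + 2·7.4 = 49.6, giving y* = 1.0887.
At I' = 40.5: y* = 1.6331. Change: 1.6331 − 1.0887 = 0.5444.

Δy* = 0.5444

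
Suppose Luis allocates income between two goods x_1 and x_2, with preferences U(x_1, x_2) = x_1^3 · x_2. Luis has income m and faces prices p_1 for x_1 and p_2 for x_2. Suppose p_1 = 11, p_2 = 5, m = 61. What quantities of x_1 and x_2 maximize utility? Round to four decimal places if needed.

x_1* = 4.1591, x_2* = 3.05

Tangency: MRS = 3·x_2/x_1 = p_1/p_2.
Rearranging, p_2·x_2 = (1/3)·p_1·x_1. Substituting into the budget gives p_1·x_1·(1 + (1/3)) = m.
Demand: x_1*(p_1,p_2,m) = 0.75·m/p_1 and x_2* = 0.25·m/p_2.
At p_1=11, p_2=5, m=61: x_1* = 0.75·61/11 = 4.1591, x_2* = 3.05.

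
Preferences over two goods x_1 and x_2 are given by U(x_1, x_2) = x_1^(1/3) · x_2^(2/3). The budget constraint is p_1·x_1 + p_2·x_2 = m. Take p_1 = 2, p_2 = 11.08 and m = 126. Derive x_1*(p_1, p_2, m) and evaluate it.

MU_x_1/MU_x_2 = (1/3·x_2)/(2/3·x_1); tangency sets this equal to p_1/p_2.
So 1/3·p_2·x_2 = 2/3·p_1·x_1; combined with the budget, a share 1/3 of income goes to x_1.
Demand: x_1*(p_1,p_2,m) = 1/3·m/p_1 and x_2* = 2/3·m/p_2.
At p_1=2, p_2=11.08, m=126: x_1* = 1/3·126/2 = 21.

x_1* = 21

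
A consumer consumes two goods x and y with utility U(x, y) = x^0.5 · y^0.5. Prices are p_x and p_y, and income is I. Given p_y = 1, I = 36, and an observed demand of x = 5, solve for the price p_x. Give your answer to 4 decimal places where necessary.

p_x = 3.6

MU_x/MU_y = (0.5·y)/(0.5·x); tangency sets this equal to p_x/p_y.
So 0.5·p_y·y = 0.5·p_x·x; combined with the budget, a share 0.5 of income goes to x.
Demand: x*(p_x,p_y,I) = 0.5·I/p_x and y* = 0.5·I/p_y.
Set x* = 5 in the demand function and solve for p_x: p_x = 3.6.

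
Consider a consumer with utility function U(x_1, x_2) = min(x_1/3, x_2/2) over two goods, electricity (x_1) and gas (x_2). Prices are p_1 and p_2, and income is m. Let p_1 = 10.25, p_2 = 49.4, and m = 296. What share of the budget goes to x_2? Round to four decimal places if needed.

share on x_2 = 0.7626

Here 3·10.25 + 2·49.4 = 129.55, giving x_1* = 6.8545 and x_2* = 4.5697.
Expenditure on x_2: 49.4·4.5697 = 225.7414; share = 0.7626.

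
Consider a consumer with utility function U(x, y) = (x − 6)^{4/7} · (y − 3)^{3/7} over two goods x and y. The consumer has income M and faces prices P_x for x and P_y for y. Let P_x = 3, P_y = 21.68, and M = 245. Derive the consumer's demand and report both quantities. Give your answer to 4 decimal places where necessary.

This is Cobb-Douglas in (x−6, y−3): tangency gives 4/7·P_y·(y−3) = 3/7·P_x·(x−6).
Substituting into the budget: x* = 6 + 4/7·(M − 6·P_x − 3·P_y)/P_x, and y* = 3 + 3/7·(…)/P_y.
Discretionary income = 245 − 6·3 − 3·21.68 = 161.96; x* = 6 + 4/7·161.96/3 = 36.8495; y* = 3 + 3/7·161.96/21.68 = 6.2016.

x* = 36.8495, y* = 6.2016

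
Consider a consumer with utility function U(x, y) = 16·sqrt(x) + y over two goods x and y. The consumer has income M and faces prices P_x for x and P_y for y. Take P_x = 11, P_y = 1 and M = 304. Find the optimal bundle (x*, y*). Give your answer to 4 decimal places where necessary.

x* = 0.5289, y* = 298.1818

Set MRS = P_x/P_y: 8·x^(−1/2) = P_x/P_y.
Solve: √x = 8·P_y/P_x, so x*(P_x,P_y) = (8·P_y/P_x)², and y* = (M − P_x·x*)/P_y.
Plugging in: x* = (8·1/11)² = 0.5289, y* = 298.1818.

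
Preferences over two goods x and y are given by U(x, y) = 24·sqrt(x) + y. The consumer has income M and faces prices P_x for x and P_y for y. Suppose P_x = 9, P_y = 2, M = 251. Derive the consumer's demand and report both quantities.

MU_x = 12/√x, MU_y = 1. Tangency: 12/√x = P_x/P_y.
Thus x* = (12·P_y/P_x)² — independent of M — with the rest of income spent on y.
Plugging in: x* = (12·2/9)² = 7.1111, y* = 93.5.

x* = 7.1111, y* = 93.5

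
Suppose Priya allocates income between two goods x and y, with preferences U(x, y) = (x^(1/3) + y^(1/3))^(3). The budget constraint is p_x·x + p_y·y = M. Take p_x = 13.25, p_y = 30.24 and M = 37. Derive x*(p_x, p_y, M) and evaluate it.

x* = 1.6802

From the CES first-order condition, (y/x)^(2/3) = p_x/p_y.
Hence y/x = (p_x/p_y)^(1/(2/3)), i.e. raised to the 1.5 power.
Substitute y = (y/x)·x into the budget: x* = M/(p_x + p_y·(y/x)).
Numerically y/x = 0.290035, so x* = 37/(13.25 + 30.24·0.290035) = 1.6802.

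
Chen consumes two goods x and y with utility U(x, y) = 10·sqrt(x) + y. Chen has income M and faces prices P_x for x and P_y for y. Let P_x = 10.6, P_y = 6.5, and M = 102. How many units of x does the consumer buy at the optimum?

MU_x = 5/√x, MU_y = 1. Tangency: 5/√x = P_x/P_y.
Solve: √x = 5·P_y/P_x, so x*(P_x,P_y) = (5·P_y/P_x)², and y* = (M − P_x·x*)/P_y.
Plugging in: x* = (5·6.5/10.6)² = 9.4006.

x* = 9.4006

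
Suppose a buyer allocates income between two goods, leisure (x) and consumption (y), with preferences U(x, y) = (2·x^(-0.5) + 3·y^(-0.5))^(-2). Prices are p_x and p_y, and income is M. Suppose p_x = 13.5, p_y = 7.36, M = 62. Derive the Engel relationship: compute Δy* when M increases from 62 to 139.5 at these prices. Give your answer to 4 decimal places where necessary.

From the CES first-order condition, (2/3)·(y/x)^(1.5) = p_x/p_y.
Hence y/x = ((3/2)·p_x/p_y)^(1/(1.5)), i.e. raised to the 2/3 power.
With the ratio pinned down, the budget gives x* = M/(p_x + p_y·(y/x)) and y* = (y/x)·x*.
Numerically y/x = 1.963503, so x* = 62/(13.5 + 7.36·1.963503) = 2.2181 and y* = 1.963503·2.2181 = 4.3553.
At M' = 139.5: y* = 9.7995. Change: 9.7995 − 4.3553 = 5.4441.

Δy* = 5.4441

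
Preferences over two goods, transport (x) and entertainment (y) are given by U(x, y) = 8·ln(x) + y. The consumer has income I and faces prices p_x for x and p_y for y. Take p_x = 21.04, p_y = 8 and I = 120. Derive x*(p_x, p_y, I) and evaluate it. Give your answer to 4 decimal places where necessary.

x* = 3.0418

MU_x = 8/x, MU_y = 1. Tangency: 8/x = p_x/p_y.
So x*(p_x,p_y) = 8·p_y/p_x, independent of income; and y* = (I − 8·p_y)/p_y.
At the given prices: x* = 8·8/21.04 = 3.0418.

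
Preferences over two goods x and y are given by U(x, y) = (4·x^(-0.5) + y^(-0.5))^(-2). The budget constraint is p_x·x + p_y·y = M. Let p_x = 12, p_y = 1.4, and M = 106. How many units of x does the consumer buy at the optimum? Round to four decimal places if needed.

MU_x ∝ 4·x^(-1.5), MU_y ∝ y^(-1.5), so MRS = 4·(y/x)^(1.5) = p_x/p_y.
Hence y/x = ((1/4)·p_x/p_y)^(1/(1.5)), i.e. raised to the 2/3 power.
Substitute y = (y/x)·x into the budget: x* = M/(p_x + p_y·(y/x)).
Numerically y/x = 1.662119, so x* = 106/(12 + 1.4·1.662119) = 7.3986.

x* = 7.3986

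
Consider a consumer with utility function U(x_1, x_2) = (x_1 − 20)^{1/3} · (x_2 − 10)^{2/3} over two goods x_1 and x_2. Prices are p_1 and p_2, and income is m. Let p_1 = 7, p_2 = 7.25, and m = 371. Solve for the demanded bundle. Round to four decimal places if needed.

x_1* = 27.5476, x_2* = 24.5747

After buying the subsistence bundle (20, 10), a share 1/3 of the remaining income goes to x_1: x_1* = 20 + 1/3·(m − 20p_1 − 10p_2)/p_1.
Discretionary income = 371 − 20·7 − 10·7.25 = 158.5; x_1* = 20 + 1/3·158.5/7 = 27.5476; x_2* = 10 + 2/3·158.5/7.25 = 24.5747.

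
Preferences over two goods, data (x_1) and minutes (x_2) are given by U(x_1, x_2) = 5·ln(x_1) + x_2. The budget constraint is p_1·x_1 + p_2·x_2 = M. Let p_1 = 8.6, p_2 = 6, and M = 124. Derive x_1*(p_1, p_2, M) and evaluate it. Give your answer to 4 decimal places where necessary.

Set MRS = p_1/p_2: (5/x_1)/1 = p_1/p_2.
So x_1*(p_1,p_2) = 5·p_2/p_1, independent of income; and x_2* = (M − 5·p_2)/p_2.
At the given prices: x_1* = 5·6/8.6 = 3.4884.

x_1* = 3.4884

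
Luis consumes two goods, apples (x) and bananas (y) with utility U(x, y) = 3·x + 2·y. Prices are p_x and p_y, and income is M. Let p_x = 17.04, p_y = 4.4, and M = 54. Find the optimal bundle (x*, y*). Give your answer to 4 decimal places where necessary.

Perfect substitutes: compare marginal utility per dollar. 3/p_x vs 2/p_y → 0.1761 vs 0.4545.
y gives more utility per dollar, so spend all income on y: y* = M/p_y, x* = 0.
Numerically: x* = 0, y* = 12.2727.

x* = 0, y* = 12.2727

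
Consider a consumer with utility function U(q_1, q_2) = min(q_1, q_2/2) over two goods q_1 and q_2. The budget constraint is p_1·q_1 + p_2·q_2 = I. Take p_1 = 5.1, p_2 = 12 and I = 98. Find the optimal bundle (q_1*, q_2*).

With perfect complements, no substitution: consume in ratio q_1:q_2 = 1:2.
Budget: p_1·q_1 + p_2·2·q_1 = I, so (p_1 + 2·p_2)·q_1 = I.
Demand: q_1*(p_1,p_2,I) = I/(p_1 + 2·p_2), q_2* = 2·I/(p_1 + 2·p_2).
Here 5.1 + 2·12 = 29.1, giving q_1* = 3.3677 and q_2* = 6.7354.

q_1* = 3.3677, q_2* = 6.7354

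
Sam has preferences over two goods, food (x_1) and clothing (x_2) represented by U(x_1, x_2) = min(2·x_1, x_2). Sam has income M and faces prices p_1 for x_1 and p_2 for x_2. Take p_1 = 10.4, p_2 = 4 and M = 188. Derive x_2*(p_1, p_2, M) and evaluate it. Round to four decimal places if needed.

Leontief preferences: the optimum is at the kink where x_1/1 = x_2/2, i.e. x_2 = 2·x_1.
Budget: p_1·x_1 + p_2·2·x_1 = M, so (p_1 + 2·p_2)·x_1 = M.
Demand: x_1*(p_1,p_2,M) = M/(p_1 + 2·p_2), x_2* = 2·M/(p_1 + 2·p_2).
Here 10.4 + 2·4 = 18.4, giving x_2* = 20.4348.

x_2* = 20.4348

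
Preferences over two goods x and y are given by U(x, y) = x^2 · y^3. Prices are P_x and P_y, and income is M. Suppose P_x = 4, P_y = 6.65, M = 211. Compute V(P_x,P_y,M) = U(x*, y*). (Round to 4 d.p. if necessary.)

Tangency: MRS = (2/3)·y/x = P_x/P_y.
Rearranging, P_y·y = (3/2)·P_x·x. Substituting into the budget gives P_x·x·(1 + (3/2)) = M.
Demand: x*(P_x,P_y,M) = 0.4·M/P_x and y* = 0.6·M/P_y.
At P_x=4, P_y=6.65, M=211: x* = 0.4·211/4 = 21.1, y* = 19.0376.
Utility at the optimum: U(21.1, 19.0376) = 3071857.6863.

V = 3071857.6863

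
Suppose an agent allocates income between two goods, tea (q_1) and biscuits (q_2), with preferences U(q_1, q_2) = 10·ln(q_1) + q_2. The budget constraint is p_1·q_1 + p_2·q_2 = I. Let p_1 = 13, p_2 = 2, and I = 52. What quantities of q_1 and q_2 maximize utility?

Set MRS = p_1/p_2: (10/q_1)/1 = p_1/p_2.
So q_1*(p_1,p_2) = 10·p_2/p_1, independent of income; and q_2* = (I − 10·p_2)/p_2.
At the given prices: q_1* = 10·2/13 = 1.5385, and q_2* = 16.

q_1* = 1.5385, q_2* = 16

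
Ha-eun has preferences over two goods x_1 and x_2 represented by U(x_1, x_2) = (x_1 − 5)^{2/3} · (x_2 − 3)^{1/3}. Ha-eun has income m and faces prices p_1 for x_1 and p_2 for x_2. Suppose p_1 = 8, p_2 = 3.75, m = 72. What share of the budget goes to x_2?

This is Cobb-Douglas in (x_1−5, x_2−3): tangency gives 2/3·p_2·(x_2−3) = 1/3·p_1·(x_1−5).
Substituting into the budget: x_1* = 5 + 2/3·(m − 5·p_1 − 3·p_2)/p_1, and x_2* = 3 + 1/3·(…)/p_2.
Discretionary income = 72 − 5·8 − 3·3.75 = 20.75; x_1* = 5 + 2/3·20.75/8 = 6.7292; x_2* = 3 + 1/3·20.75/3.75 = 4.8444.
Expenditure on x_2: 3.75·4.8444 = 18.1667; share = 0.2523.

share on x_2 = 0.2523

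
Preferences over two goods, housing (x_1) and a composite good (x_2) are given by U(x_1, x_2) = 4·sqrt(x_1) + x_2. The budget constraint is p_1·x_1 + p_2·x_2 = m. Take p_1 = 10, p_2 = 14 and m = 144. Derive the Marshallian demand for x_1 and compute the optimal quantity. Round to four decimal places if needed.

Solve: √x_1 = 2·p_2/p_1, so x_1*(p_1,p_2) = (2·p_2/p_1)², and x_2* = (m − p_1·x_1*)/p_2.
Plugging in: x_1* = (2·14/10)² = 7.84.

x_1* = 7.84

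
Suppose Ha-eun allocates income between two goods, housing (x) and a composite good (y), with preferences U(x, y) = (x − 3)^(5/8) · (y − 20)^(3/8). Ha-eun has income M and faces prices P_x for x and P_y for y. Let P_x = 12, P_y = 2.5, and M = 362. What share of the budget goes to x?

MRS = (5/3)·(y−20)/(x−3). Tangency with P_x/P_y gives y−20 = (3/5)·(P_x/P_y)·(x−3).
After buying the subsistence bundle (3, 20), a share 0.625 of the remaining income goes to x: x* = 3 + 0.625·(M − 3P_x − 20P_y)/P_x.
Discretionary income = 362 − 3·12 − 20·2.5 = 276; x* = 3 + 0.625·276/12 = 17.375; y* = 20 + 0.375·276/2.5 = 61.4.
Expenditure on x: 12·17.375 = 208.5; share = 0.576.

share on x = 0.576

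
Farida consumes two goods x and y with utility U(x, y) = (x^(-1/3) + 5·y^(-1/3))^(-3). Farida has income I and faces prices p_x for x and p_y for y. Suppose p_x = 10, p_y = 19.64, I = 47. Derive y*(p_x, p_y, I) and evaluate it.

y* = 1.9104

From the CES first-order condition, (1/5)·(y/x)^(4/3) = p_x/p_y.
Solve for the ratio: y/x = [5·p_x/p_y]^(0.75).
With the ratio pinned down, the budget gives x* = I/(p_x + p_y·(y/x)) and y* = (y/x)·x*.
Numerically y/x = 2.015447, so x* = 47/(10 + 19.64·2.015447) = 0.9479 and y* = 2.015447·0.9479 = 1.9104.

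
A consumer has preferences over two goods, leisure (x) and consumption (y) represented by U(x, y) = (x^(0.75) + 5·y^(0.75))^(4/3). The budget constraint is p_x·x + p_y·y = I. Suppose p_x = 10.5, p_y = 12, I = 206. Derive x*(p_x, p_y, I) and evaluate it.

x* = 0.0467

MU_x ∝ x^(-0.25), MU_y ∝ 5·y^(-0.25), so MRS = (1/5)·(y/x)^(0.25) = p_x/p_y.
Solve for the ratio: y/x = [5·p_x/p_y]^(4).
Substitute y = (y/x)·x into the budget: x* = I/(p_x + p_y·(y/x)).
Numerically y/x = 366.363525, so x* = 206/(10.5 + 12·366.363525) = 0.0467.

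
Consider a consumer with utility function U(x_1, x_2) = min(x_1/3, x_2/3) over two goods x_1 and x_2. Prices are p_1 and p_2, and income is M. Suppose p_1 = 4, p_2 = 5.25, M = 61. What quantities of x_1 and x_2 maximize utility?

Leontief preferences: the optimum is at the kink where x_1/3 = x_2/3, i.e. x_2 = x_1.
Budget: p_1·x_1 + p_2·x_1 = M, so (3·p_1 + 3·p_2)·x_1 = 3·M.
Demand: x_1*(p_1,p_2,M) = 3·M/(3·p_1 + 3·p_2), x_2* = 3·M/(3·p_1 + 3·p_2).
Here 3·4 + 3·5.25 = 27.75, giving x_1* = 6.5946 and x_2* = 6.5946.

x_1* = 6.5946, x_2* = 6.5946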